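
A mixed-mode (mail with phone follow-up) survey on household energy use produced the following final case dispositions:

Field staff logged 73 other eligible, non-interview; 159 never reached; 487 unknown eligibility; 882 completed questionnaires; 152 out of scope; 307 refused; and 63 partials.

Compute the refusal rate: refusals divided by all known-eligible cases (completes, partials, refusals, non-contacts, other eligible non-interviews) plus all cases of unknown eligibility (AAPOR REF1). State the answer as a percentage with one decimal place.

15.6%

Numerator → 307
Denom → 882 + 63 + 307 + 159 + 73 + 487 = 1971
REF1 = 307 / 1971 = 0.1558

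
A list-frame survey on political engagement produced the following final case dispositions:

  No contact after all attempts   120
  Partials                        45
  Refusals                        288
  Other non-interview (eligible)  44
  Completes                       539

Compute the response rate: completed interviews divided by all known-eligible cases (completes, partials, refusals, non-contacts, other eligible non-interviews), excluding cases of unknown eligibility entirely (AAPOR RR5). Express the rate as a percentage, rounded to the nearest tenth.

52.0%

Num → 539
Denominator → 539 + 45 + 288 + 120 + 44 = 1036
RR5 = 539 / 1036 = 0.5203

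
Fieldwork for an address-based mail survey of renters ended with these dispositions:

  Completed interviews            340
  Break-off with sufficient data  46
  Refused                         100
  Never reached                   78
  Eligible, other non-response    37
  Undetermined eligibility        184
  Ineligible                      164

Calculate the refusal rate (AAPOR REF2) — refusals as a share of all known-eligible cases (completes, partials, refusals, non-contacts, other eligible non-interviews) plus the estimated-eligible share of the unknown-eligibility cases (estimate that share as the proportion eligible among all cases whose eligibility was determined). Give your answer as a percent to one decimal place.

Top = 100
Eligible (known) = 340 + 46 + 100 + 78 + 37 = 601
e = 601 / (601 + 164) = 601 / 765 = 0.7856
Estimated eligible among unknowns = 0.7856 × 184 = 144.55
Denom = 601 + 144.55 = 745.55
REF2 = 100 / 745.55 = 0.1341

13.4%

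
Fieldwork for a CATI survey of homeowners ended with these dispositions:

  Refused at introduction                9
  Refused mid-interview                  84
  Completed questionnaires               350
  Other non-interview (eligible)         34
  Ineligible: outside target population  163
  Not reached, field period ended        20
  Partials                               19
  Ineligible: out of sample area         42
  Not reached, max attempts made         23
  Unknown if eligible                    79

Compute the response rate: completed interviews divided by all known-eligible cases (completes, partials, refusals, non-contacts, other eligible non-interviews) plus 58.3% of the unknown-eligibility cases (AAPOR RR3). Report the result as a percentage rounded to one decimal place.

Refusal or break-off = 9 + 84 = 93
No answer / not reached = 20 + 23 = 43
Ineligible = 163 + 42 = 205
Num: 350
Determined eligible: 350 + 19 + 93 + 43 + 34 = 539
Eligible share of unknowns: 0.5830 × 79 = 46.06
Base: 539 + 46.06 = 585.06
RR3 = 350 / 585.06 = 0.5982

59.8%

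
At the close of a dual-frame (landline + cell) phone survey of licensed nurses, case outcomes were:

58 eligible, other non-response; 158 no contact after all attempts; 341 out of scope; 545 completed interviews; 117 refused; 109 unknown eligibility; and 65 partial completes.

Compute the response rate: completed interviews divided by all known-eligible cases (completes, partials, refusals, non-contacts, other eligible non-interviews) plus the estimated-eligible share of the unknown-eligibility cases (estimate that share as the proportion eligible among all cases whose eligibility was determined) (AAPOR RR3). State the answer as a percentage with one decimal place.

Numerator → 545
Known eligible → 545 + 65 + 117 + 158 + 58 = 943
e = 943 / (943 + 341) = 943 / 1284 = 0.7344
e × U → 0.7344 × 109 = 80.05
Base → 943 + 80.05 = 1023.05
RR3 = 545 / 1023.05 = 0.5327

53.3%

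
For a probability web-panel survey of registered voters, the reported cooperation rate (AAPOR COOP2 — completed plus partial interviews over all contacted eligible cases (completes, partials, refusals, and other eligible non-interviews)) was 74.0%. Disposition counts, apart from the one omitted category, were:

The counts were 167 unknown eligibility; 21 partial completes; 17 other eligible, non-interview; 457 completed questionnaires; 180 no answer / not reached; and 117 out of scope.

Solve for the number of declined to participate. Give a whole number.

151

Top → 457 + 21 = 478
COOP2 = 478 / D = 0.740
D = 478 / 0.740 = 645.9
Remaining denominator categories sum to 495
declined to participate = 645.9 − 495 ≈ 151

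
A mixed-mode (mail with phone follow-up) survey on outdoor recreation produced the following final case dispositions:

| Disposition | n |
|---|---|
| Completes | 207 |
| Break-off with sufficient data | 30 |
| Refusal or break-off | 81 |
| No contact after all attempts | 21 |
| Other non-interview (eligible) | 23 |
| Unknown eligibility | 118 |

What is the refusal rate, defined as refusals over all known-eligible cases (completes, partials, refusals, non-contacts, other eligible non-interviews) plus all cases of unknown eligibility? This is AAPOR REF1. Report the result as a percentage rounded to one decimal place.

Numerator: 81
Denominator: 207 + 30 + 81 + 21 + 23 + 118 = 480
REF1 = 81 / 480 = 0.1688

16.9%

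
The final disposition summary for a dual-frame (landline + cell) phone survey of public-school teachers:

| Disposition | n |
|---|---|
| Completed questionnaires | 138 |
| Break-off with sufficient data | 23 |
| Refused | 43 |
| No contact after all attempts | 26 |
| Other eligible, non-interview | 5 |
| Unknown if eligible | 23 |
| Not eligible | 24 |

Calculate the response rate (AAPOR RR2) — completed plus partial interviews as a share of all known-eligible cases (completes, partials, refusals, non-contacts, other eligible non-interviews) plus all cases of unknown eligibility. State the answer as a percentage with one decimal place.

62.4%

Numerator → 138 + 23 = 161
Base → 138 + 23 + 43 + 26 + 5 + 23 = 258
RR2 = 161 / 258 = 0.6240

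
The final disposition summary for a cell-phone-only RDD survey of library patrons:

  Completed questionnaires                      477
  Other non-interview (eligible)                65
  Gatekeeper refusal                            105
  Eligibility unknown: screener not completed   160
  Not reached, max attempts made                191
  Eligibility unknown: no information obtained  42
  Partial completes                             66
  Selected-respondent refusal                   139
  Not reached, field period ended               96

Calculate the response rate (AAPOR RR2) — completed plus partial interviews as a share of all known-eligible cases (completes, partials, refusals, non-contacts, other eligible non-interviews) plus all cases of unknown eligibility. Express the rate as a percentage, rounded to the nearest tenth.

Refusal or break-off = 105 + 139 = 244
Never reached = 96 + 191 = 287
Eligibility not determined = 160 + 42 = 202
Top: 477 + 66 = 543
Denom: 477 + 66 + 244 + 287 + 65 + 202 = 1341
RR2 = 543 / 1341 = 0.4049

40.5%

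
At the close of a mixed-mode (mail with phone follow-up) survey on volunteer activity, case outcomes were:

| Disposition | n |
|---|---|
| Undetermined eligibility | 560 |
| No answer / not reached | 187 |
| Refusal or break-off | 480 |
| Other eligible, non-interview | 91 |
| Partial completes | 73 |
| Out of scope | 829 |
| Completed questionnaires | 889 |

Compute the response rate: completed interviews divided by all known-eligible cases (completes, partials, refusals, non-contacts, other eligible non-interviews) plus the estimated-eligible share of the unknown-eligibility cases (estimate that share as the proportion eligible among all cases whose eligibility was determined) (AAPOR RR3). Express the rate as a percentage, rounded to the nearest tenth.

Numerator: 889
Eligible (known): 889 + 73 + 480 + 187 + 91 = 1720
e = 1720 / (1720 + 829) = 1720 / 2549 = 0.6748
Eligible share of unknowns: 0.6748 × 560 = 377.89
Base: 1720 + 377.89 = 2097.89
RR3 = 889 / 2097.89 = 0.4238

42.4%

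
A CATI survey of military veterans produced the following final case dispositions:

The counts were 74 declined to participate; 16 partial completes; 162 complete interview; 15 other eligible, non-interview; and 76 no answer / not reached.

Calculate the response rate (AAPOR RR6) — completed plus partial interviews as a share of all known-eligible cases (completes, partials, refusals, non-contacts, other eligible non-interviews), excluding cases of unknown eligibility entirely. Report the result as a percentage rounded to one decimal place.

Num: 162 + 16 = 178
Base: 162 + 16 + 74 + 76 + 15 = 343
RR6 = 178 / 343 = 0.5190

51.9%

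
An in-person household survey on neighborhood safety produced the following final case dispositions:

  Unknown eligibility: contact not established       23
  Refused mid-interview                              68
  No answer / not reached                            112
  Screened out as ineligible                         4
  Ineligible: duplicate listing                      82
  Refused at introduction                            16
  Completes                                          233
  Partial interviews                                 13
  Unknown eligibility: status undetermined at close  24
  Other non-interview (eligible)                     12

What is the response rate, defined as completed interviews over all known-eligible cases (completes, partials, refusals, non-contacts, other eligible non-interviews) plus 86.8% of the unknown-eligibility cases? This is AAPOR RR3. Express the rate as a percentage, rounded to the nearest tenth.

Refusal or break-off = 16 + 68 = 84
Unknown eligibility = 23 + 24 = 47
Not eligible = 4 + 82 = 86
Num = 233
Known eligible = 233 + 13 + 84 + 112 + 12 = 454
Eligible share of unknowns = 0.8680 × 47 = 40.80
Denominator = 454 + 40.80 = 494.80
RR3 = 233 / 494.80 = 0.4709

47.1%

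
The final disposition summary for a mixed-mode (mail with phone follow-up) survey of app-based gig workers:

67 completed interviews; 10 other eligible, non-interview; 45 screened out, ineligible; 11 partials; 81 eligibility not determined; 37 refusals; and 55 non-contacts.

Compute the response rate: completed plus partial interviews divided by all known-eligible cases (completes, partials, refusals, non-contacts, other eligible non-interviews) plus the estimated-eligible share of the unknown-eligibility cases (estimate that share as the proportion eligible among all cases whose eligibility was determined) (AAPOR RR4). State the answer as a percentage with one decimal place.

31.9%

Num: 67 + 11 = 78
Eligible (known): 67 + 11 + 37 + 55 + 10 = 180
e = 180 / (180 + 45) = 180 / 225 = 0.8000
Eligible share of unknowns: 0.8000 × 81 = 64.80
Denom: 180 + 64.80 = 244.80
RR4 = 78 / 244.80 = 0.3186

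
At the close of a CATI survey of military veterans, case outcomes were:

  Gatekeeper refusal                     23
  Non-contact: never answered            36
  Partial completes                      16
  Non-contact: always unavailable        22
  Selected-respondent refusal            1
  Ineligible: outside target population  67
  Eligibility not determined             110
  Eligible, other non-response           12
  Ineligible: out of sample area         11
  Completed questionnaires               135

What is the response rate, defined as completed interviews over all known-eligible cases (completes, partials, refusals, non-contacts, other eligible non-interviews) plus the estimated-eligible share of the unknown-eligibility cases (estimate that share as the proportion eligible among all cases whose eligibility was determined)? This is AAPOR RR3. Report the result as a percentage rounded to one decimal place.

41.1%

Declined to participate = 23 + 1 = 24
No answer / not reached = 36 + 22 = 58
Ineligible = 67 + 11 = 78
Top = 135
Known eligible = 135 + 16 + 24 + 58 + 12 = 245
e = 245 / (245 + 78) = 245 / 323 = 0.7585
Estimated eligible among unknowns = 0.7585 × 110 = 83.43
Denominator = 245 + 83.43 = 328.43
RR3 = 135 / 328.43 = 0.4110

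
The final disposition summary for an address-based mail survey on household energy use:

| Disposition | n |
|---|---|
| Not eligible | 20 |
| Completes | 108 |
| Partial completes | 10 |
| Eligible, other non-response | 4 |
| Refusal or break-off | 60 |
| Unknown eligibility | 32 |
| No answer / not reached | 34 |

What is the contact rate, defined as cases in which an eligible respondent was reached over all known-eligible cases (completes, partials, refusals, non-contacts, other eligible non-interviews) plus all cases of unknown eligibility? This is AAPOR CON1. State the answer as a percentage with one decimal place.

Num → 108 + 10 + 60 + 4 = 182
Denom → 108 + 10 + 60 + 34 + 4 + 32 = 248
CON1 = 182 / 248 = 0.7339

73.4%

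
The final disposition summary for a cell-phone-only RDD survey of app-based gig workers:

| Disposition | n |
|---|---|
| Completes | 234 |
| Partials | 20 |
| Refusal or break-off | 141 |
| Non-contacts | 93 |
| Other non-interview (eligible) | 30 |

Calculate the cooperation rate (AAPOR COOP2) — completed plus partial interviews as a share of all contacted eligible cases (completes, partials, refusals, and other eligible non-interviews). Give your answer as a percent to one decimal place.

59.8%

Top: 234 + 20 = 254
Denominator: 234 + 20 + 141 + 30 = 425
COOP2 = 254 / 425 = 0.5976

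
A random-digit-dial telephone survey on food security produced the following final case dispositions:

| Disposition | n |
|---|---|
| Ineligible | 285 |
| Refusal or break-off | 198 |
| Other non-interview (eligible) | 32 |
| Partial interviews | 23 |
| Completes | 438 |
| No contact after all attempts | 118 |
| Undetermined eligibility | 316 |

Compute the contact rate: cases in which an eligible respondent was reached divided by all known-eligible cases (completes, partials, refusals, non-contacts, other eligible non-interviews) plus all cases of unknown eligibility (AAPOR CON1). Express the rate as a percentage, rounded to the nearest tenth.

Num: 438 + 23 + 198 + 32 = 691
Denom: 438 + 23 + 198 + 118 + 32 + 316 = 1125
CON1 = 691 / 1125 = 0.6142

61.4%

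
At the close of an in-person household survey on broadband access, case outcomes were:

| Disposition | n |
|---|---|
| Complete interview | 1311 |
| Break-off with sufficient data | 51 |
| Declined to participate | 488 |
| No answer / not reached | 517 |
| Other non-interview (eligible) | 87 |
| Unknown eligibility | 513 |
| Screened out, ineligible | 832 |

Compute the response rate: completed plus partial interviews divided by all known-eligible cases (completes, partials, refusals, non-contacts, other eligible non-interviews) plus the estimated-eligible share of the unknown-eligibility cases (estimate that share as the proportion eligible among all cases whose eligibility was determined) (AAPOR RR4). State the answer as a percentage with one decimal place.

48.0%

Num → 1311 + 51 = 1362
Eligible (known) → 1311 + 51 + 488 + 517 + 87 = 2454
e = 2454 / (2454 + 832) = 2454 / 3286 = 0.7468
Eligible share of unknowns → 0.7468 × 513 = 383.11
Denominator → 2454 + 383.11 = 2837.11
RR4 = 1362 / 2837.11 = 0.4801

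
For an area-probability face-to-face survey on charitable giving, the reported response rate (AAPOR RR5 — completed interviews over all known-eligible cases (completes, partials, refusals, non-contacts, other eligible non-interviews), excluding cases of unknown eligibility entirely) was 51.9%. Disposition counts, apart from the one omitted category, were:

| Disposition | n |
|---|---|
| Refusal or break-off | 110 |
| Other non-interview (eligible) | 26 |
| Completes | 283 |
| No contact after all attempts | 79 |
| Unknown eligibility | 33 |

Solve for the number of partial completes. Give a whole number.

RR5 = 283 / D = 0.519
D = 283 / 0.519 = 545.3
Rest of base = 498
partial completes = 545.3 − 498 ≈ 47

47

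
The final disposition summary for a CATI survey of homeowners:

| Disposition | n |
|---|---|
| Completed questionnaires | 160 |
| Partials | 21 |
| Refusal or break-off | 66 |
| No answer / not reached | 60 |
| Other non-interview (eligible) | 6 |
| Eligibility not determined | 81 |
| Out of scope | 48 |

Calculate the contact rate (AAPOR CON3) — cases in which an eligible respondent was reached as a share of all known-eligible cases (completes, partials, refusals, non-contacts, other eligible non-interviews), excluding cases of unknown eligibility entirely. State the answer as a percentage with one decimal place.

Top: 160 + 21 + 66 + 6 = 253
Denom: 160 + 21 + 66 + 60 + 6 = 313
CON3 = 253 / 313 = 0.8083

80.8%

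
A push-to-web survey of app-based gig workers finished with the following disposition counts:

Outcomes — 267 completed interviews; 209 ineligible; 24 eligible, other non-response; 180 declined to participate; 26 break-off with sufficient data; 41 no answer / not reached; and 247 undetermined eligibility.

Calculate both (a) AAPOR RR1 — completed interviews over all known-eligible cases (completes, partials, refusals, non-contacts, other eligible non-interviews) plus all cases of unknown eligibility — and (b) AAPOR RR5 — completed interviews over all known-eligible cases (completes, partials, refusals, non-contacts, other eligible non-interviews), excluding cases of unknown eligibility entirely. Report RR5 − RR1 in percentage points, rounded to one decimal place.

Top = 267
Base = 267 + 26 + 180 + 41 + 24 + 247 = 785
RR1 = 267 / 785 = 0.3401
Base = 267 + 26 + 180 + 41 + 24 = 538
RR5 = 267 / 538 = 0.4963
Difference = 49.63 − 34.01 = 15.62 percentage points

15.6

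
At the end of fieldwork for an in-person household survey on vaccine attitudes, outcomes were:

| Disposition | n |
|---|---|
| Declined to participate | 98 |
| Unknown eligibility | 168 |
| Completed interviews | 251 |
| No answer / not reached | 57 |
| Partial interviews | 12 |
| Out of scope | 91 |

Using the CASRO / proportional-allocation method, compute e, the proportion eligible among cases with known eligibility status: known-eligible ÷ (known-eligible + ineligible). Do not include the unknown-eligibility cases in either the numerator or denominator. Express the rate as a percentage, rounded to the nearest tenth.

Determined eligible = 251 + 12 + 98 + 57 = 418
e = 418 / (418 + 91) = 418 / 509 = 0.8212

82.1%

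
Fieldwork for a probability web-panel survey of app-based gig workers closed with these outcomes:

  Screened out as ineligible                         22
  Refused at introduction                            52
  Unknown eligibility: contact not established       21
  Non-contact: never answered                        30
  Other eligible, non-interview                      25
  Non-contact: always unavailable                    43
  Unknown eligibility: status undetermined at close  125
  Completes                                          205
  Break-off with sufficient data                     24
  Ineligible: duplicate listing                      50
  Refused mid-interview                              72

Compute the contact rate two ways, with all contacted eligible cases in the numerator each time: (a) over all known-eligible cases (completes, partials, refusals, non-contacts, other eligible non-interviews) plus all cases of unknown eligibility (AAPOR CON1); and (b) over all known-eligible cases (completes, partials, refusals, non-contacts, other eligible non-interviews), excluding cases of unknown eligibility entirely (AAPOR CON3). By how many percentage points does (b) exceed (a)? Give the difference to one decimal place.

Declined to participate = 52 + 72 = 124
No answer / not reached = 30 + 43 = 73
Unknown if eligible = 21 + 125 = 146
Out of scope = 22 + 50 = 72
Num: 205 + 24 + 124 + 25 = 378
Denominator: 205 + 24 + 124 + 73 + 25 + 146 = 597
CON1 = 378 / 597 = 0.6332
Denominator: 205 + 24 + 124 + 73 + 25 = 451
CON3 = 378 / 451 = 0.8381
Difference = 83.81 − 63.32 = 20.49 percentage points

20.5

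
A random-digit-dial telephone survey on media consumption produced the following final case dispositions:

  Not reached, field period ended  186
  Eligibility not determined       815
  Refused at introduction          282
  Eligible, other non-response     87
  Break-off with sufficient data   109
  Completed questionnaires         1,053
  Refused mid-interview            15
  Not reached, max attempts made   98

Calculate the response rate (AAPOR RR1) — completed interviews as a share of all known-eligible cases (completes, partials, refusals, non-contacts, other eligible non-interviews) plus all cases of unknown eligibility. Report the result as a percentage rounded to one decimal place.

39.8%

Declined to participate = 282 + 15 = 297
No contact after all attempts = 186 + 98 = 284
Top: 1053
Denom: 1053 + 109 + 297 + 284 + 87 + 815 = 2645
RR1 = 1053 / 2645 = 0.3981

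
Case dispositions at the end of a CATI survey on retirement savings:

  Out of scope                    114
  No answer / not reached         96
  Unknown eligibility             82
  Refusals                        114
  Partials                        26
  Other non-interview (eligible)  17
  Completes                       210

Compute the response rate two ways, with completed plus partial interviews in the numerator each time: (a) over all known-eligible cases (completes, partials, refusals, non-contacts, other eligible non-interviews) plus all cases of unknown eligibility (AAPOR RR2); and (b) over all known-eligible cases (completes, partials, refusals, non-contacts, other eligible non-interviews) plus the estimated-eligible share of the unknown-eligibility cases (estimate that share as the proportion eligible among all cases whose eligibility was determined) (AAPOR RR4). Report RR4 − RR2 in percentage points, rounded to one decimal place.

1.3

Num → 210 + 26 = 236
Denominator → 210 + 26 + 114 + 96 + 17 + 82 = 545
RR2 = 236 / 545 = 0.4330
Determined eligible → 210 + 26 + 114 + 96 + 17 = 463
e = 463 / (463 + 114) = 463 / 577 = 0.8024
Estimated eligible among unknowns → 0.8024 × 82 = 65.80
Denominator → 463 + 65.80 = 528.80
RR4 = 236 / 528.80 = 0.4463
Difference = 44.63 − 43.30 = 1.33 percentage points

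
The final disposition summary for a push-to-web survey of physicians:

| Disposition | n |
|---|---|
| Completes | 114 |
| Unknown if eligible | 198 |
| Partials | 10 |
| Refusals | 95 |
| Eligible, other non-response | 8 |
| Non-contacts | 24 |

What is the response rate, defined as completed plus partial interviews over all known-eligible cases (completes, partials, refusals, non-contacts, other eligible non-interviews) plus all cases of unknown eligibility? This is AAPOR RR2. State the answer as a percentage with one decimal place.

Top: 114 + 10 = 124
Base: 114 + 10 + 95 + 24 + 8 + 198 = 449
RR2 = 124 / 449 = 0.2762

27.6%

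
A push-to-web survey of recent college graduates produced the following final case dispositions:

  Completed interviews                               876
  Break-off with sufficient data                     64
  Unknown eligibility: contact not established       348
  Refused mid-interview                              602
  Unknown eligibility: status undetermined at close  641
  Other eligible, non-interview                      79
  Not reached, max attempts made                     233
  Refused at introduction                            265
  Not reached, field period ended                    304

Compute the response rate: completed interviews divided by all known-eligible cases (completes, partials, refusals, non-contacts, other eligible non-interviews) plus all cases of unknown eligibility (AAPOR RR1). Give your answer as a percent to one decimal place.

Declined to participate = 265 + 602 = 867
Never reached = 304 + 233 = 537
Unknown if eligible = 348 + 641 = 989
Num: 876
Base: 876 + 64 + 867 + 537 + 79 + 989 = 3412
RR1 = 876 / 3412 = 0.2567

25.7%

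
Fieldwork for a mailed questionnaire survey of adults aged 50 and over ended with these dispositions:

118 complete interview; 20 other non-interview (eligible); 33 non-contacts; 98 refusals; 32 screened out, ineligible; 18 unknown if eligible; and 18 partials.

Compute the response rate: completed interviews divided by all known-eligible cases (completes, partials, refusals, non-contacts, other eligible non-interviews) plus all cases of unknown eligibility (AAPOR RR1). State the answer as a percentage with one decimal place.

Numerator = 118
Denominator = 118 + 18 + 98 + 33 + 20 + 18 = 305
RR1 = 118 / 305 = 0.3869

38.7%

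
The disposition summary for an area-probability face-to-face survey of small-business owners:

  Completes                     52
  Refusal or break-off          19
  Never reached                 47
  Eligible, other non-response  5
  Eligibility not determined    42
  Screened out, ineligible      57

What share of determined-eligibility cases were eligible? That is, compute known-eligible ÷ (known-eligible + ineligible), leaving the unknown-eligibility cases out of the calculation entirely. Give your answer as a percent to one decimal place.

68.3%

Determined eligible: 52 + 19 + 47 + 5 = 123
e = 123 / (123 + 57) = 123 / 180 = 0.6833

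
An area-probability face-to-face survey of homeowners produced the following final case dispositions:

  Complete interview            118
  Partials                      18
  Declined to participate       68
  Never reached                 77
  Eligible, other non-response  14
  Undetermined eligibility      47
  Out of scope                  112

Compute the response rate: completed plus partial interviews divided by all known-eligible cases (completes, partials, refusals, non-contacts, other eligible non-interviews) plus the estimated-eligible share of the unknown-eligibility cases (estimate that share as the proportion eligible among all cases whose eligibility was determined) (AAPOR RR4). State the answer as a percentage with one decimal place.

41.3%

Numerator → 118 + 18 = 136
Known eligible → 118 + 18 + 68 + 77 + 14 = 295
e = 295 / (295 + 112) = 295 / 407 = 0.7248
Eligible share of unknowns → 0.7248 × 47 = 34.07
Denom → 295 + 34.07 = 329.07
RR4 = 136 / 329.07 = 0.4133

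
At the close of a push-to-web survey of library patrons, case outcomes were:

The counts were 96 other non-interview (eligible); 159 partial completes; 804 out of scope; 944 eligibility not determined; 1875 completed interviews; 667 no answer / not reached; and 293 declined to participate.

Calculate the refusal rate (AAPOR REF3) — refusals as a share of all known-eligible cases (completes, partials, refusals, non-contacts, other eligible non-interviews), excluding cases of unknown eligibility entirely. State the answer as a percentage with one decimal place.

9.5%

Numerator = 293
Denominator = 1875 + 159 + 293 + 667 + 96 = 3090
REF3 = 293 / 3090 = 0.0948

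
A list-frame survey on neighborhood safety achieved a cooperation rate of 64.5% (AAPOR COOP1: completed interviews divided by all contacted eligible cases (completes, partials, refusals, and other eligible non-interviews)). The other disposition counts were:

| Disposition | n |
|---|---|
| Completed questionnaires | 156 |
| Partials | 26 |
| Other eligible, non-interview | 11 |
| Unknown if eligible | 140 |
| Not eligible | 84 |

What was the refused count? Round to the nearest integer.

COOP1 = 156 / D = 0.645
D = 156 / 0.645 = 241.9
Other denominator terms total 193
refused = 241.9 − 193 ≈ 49

49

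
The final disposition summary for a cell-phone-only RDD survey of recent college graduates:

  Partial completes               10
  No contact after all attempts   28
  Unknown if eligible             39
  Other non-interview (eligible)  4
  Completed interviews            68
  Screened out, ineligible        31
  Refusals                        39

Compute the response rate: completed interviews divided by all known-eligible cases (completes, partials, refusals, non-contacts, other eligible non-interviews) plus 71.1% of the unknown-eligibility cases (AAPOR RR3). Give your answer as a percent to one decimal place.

38.5%

Num = 68
Eligible (known) = 68 + 10 + 39 + 28 + 4 = 149
Estimated eligible among unknowns = 0.7110 × 39 = 27.73
Denom = 149 + 27.73 = 176.73
RR3 = 68 / 176.73 = 0.3848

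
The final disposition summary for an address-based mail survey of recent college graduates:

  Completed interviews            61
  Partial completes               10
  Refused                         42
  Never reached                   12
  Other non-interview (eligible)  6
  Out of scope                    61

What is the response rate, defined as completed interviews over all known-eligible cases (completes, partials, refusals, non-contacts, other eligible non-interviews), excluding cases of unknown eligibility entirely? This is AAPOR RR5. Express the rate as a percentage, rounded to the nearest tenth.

Num → 61
Base → 61 + 10 + 42 + 12 + 6 = 131
RR5 = 61 / 131 = 0.4656

46.6%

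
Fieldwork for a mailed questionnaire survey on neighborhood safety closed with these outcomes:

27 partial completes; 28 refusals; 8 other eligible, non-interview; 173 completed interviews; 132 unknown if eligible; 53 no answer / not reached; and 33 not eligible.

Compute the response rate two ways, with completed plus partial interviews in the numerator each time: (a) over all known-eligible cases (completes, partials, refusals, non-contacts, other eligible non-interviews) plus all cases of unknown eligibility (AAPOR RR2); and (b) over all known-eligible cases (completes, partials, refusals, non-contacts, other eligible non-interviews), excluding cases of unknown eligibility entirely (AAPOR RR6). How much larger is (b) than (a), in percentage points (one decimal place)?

Top → 173 + 27 = 200
Denom → 173 + 27 + 28 + 53 + 8 + 132 = 421
RR2 = 200 / 421 = 0.4751
Denom → 173 + 27 + 28 + 53 + 8 = 289
RR6 = 200 / 289 = 0.6920
Difference = 69.20 − 47.51 = 21.69 percentage points

21.7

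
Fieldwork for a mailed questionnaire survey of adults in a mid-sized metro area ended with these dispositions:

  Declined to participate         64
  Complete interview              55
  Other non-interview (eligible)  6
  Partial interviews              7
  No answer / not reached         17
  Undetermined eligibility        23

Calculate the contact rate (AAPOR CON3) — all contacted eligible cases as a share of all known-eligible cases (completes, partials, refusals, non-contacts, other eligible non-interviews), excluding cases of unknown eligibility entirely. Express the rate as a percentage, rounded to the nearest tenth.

Top: 55 + 7 + 64 + 6 = 132
Denominator: 55 + 7 + 64 + 17 + 6 = 149
CON3 = 132 / 149 = 0.8859

88.6%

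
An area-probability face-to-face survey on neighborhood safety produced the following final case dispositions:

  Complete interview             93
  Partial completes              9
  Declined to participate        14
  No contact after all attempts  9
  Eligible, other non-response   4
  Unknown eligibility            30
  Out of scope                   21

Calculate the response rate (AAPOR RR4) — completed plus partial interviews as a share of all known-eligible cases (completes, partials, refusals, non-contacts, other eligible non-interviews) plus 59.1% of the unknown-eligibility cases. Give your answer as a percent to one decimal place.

Numerator: 93 + 9 = 102
Known eligible: 93 + 9 + 14 + 9 + 4 = 129
e × U: 0.5910 × 30 = 17.73
Denom: 129 + 17.73 = 146.73
RR4 = 102 / 146.73 = 0.6952

69.5%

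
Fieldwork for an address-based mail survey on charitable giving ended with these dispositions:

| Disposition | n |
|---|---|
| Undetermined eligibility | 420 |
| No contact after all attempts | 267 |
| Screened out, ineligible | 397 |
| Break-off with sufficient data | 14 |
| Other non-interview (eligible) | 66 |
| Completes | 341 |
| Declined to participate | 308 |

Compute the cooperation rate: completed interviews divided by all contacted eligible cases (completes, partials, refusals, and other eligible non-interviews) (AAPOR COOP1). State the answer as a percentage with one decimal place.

Num: 341
Denominator: 341 + 14 + 308 + 66 = 729
COOP1 = 341 / 729 = 0.4678

46.8%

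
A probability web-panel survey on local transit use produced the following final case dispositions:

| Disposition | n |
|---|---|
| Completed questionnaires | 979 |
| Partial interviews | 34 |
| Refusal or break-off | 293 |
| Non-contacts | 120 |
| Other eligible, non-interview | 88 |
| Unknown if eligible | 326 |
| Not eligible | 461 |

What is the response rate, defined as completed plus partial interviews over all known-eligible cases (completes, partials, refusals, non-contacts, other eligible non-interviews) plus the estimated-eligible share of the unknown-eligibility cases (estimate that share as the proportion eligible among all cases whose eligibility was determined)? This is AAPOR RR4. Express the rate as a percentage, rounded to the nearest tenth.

Numerator = 979 + 34 = 1013
Eligible (known) = 979 + 34 + 293 + 120 + 88 = 1514
e = 1514 / (1514 + 461) = 1514 / 1975 = 0.7666
e × U = 0.7666 × 326 = 249.91
Denominator = 1514 + 249.91 = 1763.91
RR4 = 1013 / 1763.91 = 0.5743

57.4%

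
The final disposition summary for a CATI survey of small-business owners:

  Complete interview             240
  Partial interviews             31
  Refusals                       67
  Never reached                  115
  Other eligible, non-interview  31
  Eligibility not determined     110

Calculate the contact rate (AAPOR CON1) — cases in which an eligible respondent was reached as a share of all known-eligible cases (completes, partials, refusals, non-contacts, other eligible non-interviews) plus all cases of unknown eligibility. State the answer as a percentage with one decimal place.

Top = 240 + 31 + 67 + 31 = 369
Denom = 240 + 31 + 67 + 115 + 31 + 110 = 594
CON1 = 369 / 594 = 0.6212

62.1%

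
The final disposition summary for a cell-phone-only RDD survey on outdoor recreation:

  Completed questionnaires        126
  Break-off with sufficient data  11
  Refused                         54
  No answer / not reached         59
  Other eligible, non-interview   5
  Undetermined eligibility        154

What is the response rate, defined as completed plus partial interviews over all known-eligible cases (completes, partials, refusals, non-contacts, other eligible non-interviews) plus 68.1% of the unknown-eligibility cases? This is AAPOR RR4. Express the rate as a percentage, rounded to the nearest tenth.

38.1%

Num: 126 + 11 = 137
Known eligible: 126 + 11 + 54 + 59 + 5 = 255
e × U: 0.6810 × 154 = 104.87
Denominator: 255 + 104.87 = 359.87
RR4 = 137 / 359.87 = 0.3807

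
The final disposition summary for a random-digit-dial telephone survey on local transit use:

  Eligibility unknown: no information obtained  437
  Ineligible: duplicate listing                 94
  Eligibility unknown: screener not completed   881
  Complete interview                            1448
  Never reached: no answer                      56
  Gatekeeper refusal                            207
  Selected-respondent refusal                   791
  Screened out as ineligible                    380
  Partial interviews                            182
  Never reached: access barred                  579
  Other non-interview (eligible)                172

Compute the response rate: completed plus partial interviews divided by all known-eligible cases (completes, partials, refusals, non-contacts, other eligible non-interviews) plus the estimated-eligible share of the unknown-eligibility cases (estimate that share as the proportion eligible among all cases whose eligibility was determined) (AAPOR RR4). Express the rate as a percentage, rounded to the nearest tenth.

Refusals = 207 + 791 = 998
No answer / not reached = 56 + 579 = 635
Unknown eligibility = 881 + 437 = 1318
Not eligible = 380 + 94 = 474
Top = 1448 + 182 = 1630
Eligible (known) = 1448 + 182 + 998 + 635 + 172 = 3435
e = 3435 / (3435 + 474) = 3435 / 3909 = 0.8787
Estimated eligible among unknowns = 0.8787 × 1318 = 1158.13
Denom = 3435 + 1158.13 = 4593.13
RR4 = 1630 / 4593.13 = 0.3549

35.5%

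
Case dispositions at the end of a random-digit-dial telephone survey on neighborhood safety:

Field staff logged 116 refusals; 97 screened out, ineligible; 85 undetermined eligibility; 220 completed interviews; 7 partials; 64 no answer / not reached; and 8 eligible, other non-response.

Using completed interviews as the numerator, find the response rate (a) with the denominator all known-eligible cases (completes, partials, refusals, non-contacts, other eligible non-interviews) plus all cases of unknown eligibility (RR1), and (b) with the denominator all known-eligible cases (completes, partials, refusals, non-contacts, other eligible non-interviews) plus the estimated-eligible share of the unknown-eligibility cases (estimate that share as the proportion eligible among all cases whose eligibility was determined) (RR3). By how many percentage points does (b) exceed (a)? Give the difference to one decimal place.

Numerator = 220
Denom = 220 + 7 + 116 + 64 + 8 + 85 = 500
RR1 = 220 / 500 = 0.4400
Determined eligible = 220 + 7 + 116 + 64 + 8 = 415
e = 415 / (415 + 97) = 415 / 512 = 0.8105
e × U = 0.8105 × 85 = 68.89
Denom = 415 + 68.89 = 483.89
RR3 = 220 / 483.89 = 0.4546
Difference = 45.46 − 44.00 = 1.46 percentage points

1.5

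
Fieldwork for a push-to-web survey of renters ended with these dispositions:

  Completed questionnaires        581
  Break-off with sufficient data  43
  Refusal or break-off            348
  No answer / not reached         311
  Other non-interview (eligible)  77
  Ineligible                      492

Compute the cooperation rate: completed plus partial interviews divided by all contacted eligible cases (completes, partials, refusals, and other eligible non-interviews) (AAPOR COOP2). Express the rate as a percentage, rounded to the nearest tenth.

Num: 581 + 43 = 624
Base: 581 + 43 + 348 + 77 = 1049
COOP2 = 624 / 1049 = 0.5949

59.5%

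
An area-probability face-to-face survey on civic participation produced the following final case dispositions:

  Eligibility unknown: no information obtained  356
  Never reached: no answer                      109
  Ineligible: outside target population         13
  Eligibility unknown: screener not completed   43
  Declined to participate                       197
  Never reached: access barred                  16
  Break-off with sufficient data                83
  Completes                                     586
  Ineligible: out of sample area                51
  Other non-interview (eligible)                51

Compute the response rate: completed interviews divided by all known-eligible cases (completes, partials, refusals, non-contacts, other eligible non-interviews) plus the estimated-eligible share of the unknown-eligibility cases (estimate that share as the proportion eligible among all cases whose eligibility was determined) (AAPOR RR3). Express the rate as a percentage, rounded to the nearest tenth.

41.3%

Non-contacts = 109 + 16 = 125
Eligibility not determined = 43 + 356 = 399
Out of scope = 13 + 51 = 64
Num: 586
Eligible (known): 586 + 83 + 197 + 125 + 51 = 1042
e = 1042 / (1042 + 64) = 1042 / 1106 = 0.9421
e × U: 0.9421 × 399 = 375.90
Base: 1042 + 375.90 = 1417.90
RR3 = 586 / 1417.90 = 0.4133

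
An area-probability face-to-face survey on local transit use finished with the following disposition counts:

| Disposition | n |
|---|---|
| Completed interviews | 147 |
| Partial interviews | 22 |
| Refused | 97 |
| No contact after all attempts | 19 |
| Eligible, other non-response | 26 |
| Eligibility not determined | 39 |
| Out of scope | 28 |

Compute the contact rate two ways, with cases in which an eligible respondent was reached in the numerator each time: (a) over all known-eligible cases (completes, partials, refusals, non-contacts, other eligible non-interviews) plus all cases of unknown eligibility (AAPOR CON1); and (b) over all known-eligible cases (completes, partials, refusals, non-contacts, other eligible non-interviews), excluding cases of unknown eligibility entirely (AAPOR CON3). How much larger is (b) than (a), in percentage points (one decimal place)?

Top → 147 + 22 + 97 + 26 = 292
Denom → 147 + 22 + 97 + 19 + 26 + 39 = 350
CON1 = 292 / 350 = 0.8343
Denom → 147 + 22 + 97 + 19 + 26 = 311
CON3 = 292 / 311 = 0.9389
Difference = 93.89 − 83.43 = 10.46 percentage points

10.5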